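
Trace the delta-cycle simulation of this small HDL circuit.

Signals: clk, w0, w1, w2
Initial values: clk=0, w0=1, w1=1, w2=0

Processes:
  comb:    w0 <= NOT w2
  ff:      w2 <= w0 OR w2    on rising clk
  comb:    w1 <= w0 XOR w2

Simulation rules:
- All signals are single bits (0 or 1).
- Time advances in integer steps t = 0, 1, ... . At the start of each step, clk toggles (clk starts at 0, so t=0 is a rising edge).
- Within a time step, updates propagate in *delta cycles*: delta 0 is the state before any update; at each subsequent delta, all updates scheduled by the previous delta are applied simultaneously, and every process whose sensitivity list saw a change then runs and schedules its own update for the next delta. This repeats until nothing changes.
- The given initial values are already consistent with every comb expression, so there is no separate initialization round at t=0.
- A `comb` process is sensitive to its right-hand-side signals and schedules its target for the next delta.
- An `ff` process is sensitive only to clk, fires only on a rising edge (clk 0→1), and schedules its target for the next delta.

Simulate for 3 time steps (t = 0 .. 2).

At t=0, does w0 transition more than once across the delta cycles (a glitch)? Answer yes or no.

[bits: clk,w1,w0,w2]
t=0: Δ0=0110 Δ1=1110 Δ2=1111 Δ3=1001 Δ4=1101 | 4Δ
t=1: Δ0=1101 Δ1=0101 | 1Δ
t=2: Δ0=0101 Δ1=1101 | 1Δ

no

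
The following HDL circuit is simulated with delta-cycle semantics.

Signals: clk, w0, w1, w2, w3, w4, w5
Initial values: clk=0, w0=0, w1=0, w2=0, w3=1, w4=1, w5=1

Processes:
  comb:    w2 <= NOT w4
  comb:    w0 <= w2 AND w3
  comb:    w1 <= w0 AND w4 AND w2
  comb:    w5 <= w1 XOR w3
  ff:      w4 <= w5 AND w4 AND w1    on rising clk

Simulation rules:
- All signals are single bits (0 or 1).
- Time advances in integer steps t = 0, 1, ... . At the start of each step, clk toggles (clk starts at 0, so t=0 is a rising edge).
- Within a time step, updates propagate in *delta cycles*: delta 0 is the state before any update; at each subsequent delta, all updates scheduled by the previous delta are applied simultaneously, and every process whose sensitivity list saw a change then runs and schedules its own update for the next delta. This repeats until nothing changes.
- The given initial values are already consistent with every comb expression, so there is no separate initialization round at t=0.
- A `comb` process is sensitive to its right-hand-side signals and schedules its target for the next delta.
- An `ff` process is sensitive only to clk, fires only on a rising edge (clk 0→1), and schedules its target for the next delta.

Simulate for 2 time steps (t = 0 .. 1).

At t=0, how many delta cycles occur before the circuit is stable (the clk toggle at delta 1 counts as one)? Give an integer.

[bits: w1,w2,w4,clk,w5,w0,w3]
t=0: Δ0=0010101 Δ1=0011101 Δ2=0001101 Δ3=0101101 Δ4=0101111 | 4Δ
t=1: Δ0=0101111 Δ1=0100111 | 1Δ

4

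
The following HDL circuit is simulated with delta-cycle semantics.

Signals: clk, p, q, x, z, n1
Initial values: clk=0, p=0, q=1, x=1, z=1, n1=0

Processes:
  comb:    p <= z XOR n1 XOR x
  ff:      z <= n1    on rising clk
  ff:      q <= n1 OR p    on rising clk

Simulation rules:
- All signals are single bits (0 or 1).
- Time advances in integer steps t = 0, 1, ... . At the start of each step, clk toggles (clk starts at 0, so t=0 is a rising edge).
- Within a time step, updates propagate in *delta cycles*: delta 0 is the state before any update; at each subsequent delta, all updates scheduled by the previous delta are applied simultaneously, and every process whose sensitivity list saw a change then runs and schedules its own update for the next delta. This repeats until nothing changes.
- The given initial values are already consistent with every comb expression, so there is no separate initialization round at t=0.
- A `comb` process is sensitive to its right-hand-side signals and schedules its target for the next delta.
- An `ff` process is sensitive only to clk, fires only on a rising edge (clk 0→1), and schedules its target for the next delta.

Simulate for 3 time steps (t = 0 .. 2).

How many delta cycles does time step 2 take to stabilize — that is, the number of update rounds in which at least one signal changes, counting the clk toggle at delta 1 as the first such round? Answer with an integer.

2

t=0 Δ0: n1=0 z=1 x=1 q=1 p=0 clk=0
  Δ1: clk:0→1
  Δ2: z:1→0, q:1→0
  Δ3: p:0→1
  (3Δ to stable)
t=1 Δ0: n1=0 z=0 x=1 q=0 p=1 clk=1
  Δ1: clk:1→0
  (1Δ to stable)
t=2 Δ0: n1=0 z=0 x=1 q=0 p=1 clk=0
  Δ1: clk:0→1
  Δ2: q:0→1
  (2Δ to stable)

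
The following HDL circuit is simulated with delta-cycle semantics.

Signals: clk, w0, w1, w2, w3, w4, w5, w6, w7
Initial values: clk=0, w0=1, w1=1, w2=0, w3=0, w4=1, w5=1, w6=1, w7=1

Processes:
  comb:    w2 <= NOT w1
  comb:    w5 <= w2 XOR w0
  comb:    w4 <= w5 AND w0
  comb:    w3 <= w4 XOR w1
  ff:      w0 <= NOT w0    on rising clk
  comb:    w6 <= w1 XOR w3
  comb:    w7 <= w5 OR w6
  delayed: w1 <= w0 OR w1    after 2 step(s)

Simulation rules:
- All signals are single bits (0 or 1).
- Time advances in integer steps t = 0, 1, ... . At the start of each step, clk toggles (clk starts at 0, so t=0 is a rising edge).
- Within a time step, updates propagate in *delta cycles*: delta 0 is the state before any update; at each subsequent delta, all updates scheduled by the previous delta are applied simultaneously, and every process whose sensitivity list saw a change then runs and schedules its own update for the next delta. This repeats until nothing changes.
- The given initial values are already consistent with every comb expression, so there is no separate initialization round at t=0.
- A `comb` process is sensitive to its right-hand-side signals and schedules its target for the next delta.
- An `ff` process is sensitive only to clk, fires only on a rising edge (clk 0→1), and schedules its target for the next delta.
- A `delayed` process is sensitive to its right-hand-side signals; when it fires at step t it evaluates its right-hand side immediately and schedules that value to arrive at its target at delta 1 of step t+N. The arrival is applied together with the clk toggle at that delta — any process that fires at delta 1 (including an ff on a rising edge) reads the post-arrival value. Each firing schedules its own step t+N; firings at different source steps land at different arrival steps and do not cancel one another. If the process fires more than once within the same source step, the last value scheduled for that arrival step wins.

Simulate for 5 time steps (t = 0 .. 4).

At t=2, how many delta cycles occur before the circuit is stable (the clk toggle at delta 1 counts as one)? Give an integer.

6

t0.Δ0 w3=0 w6=1 w1=1 w2=0 w4=1 w0=1 w7=1 clk=0 w5=1
t0.Δ1 w3=0 w6=1 w1=1 w2=0 w4=1 w0=1 w7=1 clk=1 w5=1
t0.Δ2 w3=0 w6=1 w1=1 w2=0 w4=1 w0=0 w7=1 clk=1 w5=1
t0.Δ3 w3=0 w6=1 w1=1 w2=0 w4=0 w0=0 w7=1 clk=1 w5=0
t0.Δ4 w3=1 w6=1 w1=1 w2=0 w4=0 w0=0 w7=1 clk=1 w5=0
t0.Δ5 w3=1 w6=0 w1=1 w2=0 w4=0 w0=0 w7=1 clk=1 w5=0
t0.Δ6 w3=1 w6=0 w1=1 w2=0 w4=0 w0=0 w7=0 clk=1 w5=0
t1.Δ0 w3=1 w6=0 w1=1 w2=0 w4=0 w0=0 w7=0 clk=1 w5=0
t1.Δ1 w3=1 w6=0 w1=1 w2=0 w4=0 w0=0 w7=0 clk=0 w5=0
t2.Δ0 w3=1 w6=0 w1=1 w2=0 w4=0 w0=0 w7=0 clk=0 w5=0
t2.Δ1 w3=1 w6=0 w1=1 w2=0 w4=0 w0=0 w7=0 clk=1 w5=0
t2.Δ2 w3=1 w6=0 w1=1 w2=0 w4=0 w0=1 w7=0 clk=1 w5=0
t2.Δ3 w3=1 w6=0 w1=1 w2=0 w4=0 w0=1 w7=0 clk=1 w5=1
t2.Δ4 w3=1 w6=0 w1=1 w2=0 w4=1 w0=1 w7=1 clk=1 w5=1
t2.Δ5 w3=0 w6=0 w1=1 w2=0 w4=1 w0=1 w7=1 clk=1 w5=1
t2.Δ6 w3=0 w6=1 w1=1 w2=0 w4=1 w0=1 w7=1 clk=1 w5=1
t3.Δ0 w3=0 w6=1 w1=1 w2=0 w4=1 w0=1 w7=1 clk=1 w5=1
t3.Δ1 w3=0 w6=1 w1=1 w2=0 w4=1 w0=1 w7=1 clk=0 w5=1
t4.Δ0 w3=0 w6=1 w1=1 w2=0 w4=1 w0=1 w7=1 clk=0 w5=1
t4.Δ1 w3=0 w6=1 w1=1 w2=0 w4=1 w0=1 w7=1 clk=1 w5=1
t4.Δ2 w3=0 w6=1 w1=1 w2=0 w4=1 w0=0 w7=1 clk=1 w5=1
t4.Δ3 w3=0 w6=1 w1=1 w2=0 w4=0 w0=0 w7=1 clk=1 w5=0
t4.Δ4 w3=1 w6=1 w1=1 w2=0 w4=0 w0=0 w7=1 clk=1 w5=0
t4.Δ5 w3=1 w6=0 w1=1 w2=0 w4=0 w0=0 w7=1 clk=1 w5=0
t4.Δ6 w3=1 w6=0 w1=1 w2=0 w4=0 w0=0 w7=0 clk=1 w5=0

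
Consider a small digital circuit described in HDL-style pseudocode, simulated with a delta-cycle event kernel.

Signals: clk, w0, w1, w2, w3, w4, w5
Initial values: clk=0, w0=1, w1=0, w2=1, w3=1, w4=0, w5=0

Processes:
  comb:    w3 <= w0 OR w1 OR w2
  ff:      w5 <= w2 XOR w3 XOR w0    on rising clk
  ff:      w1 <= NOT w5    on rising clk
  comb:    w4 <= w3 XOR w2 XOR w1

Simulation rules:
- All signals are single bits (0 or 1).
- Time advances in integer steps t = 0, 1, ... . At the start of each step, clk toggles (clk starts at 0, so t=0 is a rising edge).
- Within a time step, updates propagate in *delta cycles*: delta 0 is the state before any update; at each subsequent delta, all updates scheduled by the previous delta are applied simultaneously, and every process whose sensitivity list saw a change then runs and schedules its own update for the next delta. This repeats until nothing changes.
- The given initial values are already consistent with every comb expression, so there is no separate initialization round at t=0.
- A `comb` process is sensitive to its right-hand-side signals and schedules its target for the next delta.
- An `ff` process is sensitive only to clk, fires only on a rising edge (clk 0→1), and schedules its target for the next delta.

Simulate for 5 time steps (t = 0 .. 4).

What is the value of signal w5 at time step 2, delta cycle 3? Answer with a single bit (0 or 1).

1

t0.Δ0 w3=1 w2=1 w5=0 w1=0 clk=0 w4=0 w0=1
t0.Δ1 w3=1 w2=1 w5=0 w1=0 clk=1 w4=0 w0=1
t0.Δ2 w3=1 w2=1 w5=1 w1=1 clk=1 w4=0 w0=1
t0.Δ3 w3=1 w2=1 w5=1 w1=1 clk=1 w4=1 w0=1
t1.Δ0 w3=1 w2=1 w5=1 w1=1 clk=1 w4=1 w0=1
t1.Δ1 w3=1 w2=1 w5=1 w1=1 clk=0 w4=1 w0=1
t2.Δ0 w3=1 w2=1 w5=1 w1=1 clk=0 w4=1 w0=1
t2.Δ1 w3=1 w2=1 w5=1 w1=1 clk=1 w4=1 w0=1
t2.Δ2 w3=1 w2=1 w5=1 w1=0 clk=1 w4=1 w0=1
t2.Δ3 w3=1 w2=1 w5=1 w1=0 clk=1 w4=0 w0=1
t3.Δ0 w3=1 w2=1 w5=1 w1=0 clk=1 w4=0 w0=1
t3.Δ1 w3=1 w2=1 w5=1 w1=0 clk=0 w4=0 w0=1
t4.Δ0 w3=1 w2=1 w5=1 w1=0 clk=0 w4=0 w0=1
t4.Δ1 w3=1 w2=1 w5=1 w1=0 clk=1 w4=0 w0=1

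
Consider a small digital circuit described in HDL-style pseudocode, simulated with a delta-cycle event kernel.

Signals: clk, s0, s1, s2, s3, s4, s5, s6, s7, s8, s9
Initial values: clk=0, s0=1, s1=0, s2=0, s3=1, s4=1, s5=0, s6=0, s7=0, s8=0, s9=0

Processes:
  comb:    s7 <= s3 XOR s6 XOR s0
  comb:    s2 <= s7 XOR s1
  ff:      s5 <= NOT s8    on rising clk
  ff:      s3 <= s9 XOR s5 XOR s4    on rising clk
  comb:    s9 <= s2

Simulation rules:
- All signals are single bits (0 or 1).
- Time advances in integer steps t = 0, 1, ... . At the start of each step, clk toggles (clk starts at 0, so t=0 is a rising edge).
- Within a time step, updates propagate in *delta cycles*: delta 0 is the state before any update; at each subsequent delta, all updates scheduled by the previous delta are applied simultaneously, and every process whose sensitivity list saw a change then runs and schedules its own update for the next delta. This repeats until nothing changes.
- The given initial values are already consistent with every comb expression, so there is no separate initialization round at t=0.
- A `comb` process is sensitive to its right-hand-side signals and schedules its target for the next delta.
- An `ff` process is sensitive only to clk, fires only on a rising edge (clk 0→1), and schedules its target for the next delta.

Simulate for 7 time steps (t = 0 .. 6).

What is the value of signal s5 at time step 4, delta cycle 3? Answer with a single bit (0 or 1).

t=0 Δ0: s1=0 s5=0 s0=1 clk=0 s2=0 s3=1 s4=1 s9=0 s8=0 s6=0 s7=0
  Δ1: clk:0→1
  Δ2: s5:0→1
  (2Δ to stable)
t=1 Δ0: s1=0 s5=1 s0=1 clk=1 s2=0 s3=1 s4=1 s9=0 s8=0 s6=0 s7=0
  Δ1: clk:1→0
  (1Δ to stable)
t=2 Δ0: s1=0 s5=1 s0=1 clk=0 s2=0 s3=1 s4=1 s9=0 s8=0 s6=0 s7=0
  Δ1: clk:0→1
  Δ2: s3:1→0
  Δ3: s7:0→1
  Δ4: s2:0→1
  Δ5: s9:0→1
  (5Δ to stable)
t=3 Δ0: s1=0 s5=1 s0=1 clk=1 s2=1 s3=0 s4=1 s9=1 s8=0 s6=0 s7=1
  Δ1: clk:1→0
  (1Δ to stable)
t=4 Δ0: s1=0 s5=1 s0=1 clk=0 s2=1 s3=0 s4=1 s9=1 s8=0 s6=0 s7=1
  Δ1: clk:0→1
  Δ2: s3:0→1
  Δ3: s7:1→0
  Δ4: s2:1→0
  Δ5: s9:1→0
  (5Δ to stable)
t=5 Δ0: s1=0 s5=1 s0=1 clk=1 s2=0 s3=1 s4=1 s9=0 s8=0 s6=0 s7=0
  Δ1: clk:1→0
  (1Δ to stable)
t=6 Δ0: s1=0 s5=1 s0=1 clk=0 s2=0 s3=1 s4=1 s9=0 s8=0 s6=0 s7=0
  Δ1: clk:0→1
  Δ2: s3:1→0
  Δ3: s7:0→1
  Δ4: s2:0→1
  Δ5: s9:0→1
  (5Δ to stable)

1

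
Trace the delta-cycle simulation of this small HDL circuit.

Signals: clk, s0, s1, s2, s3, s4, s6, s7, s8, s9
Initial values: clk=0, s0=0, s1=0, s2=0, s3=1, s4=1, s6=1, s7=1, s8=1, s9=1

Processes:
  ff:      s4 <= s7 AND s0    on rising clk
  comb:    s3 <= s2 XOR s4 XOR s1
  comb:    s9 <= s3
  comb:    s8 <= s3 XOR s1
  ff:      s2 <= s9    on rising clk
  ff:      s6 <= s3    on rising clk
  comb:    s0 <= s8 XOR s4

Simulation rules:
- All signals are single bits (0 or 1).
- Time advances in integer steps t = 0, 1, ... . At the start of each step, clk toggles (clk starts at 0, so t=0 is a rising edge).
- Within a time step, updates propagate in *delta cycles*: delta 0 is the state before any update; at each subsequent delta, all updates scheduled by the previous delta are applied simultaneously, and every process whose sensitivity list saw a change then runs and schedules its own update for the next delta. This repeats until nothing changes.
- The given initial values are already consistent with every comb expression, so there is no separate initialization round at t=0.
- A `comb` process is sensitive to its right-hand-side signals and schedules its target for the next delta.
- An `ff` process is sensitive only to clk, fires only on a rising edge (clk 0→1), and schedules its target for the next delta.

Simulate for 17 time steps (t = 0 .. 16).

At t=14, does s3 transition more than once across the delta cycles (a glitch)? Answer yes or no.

no

t=0 Δ0: s0=0 s2=0 s3=1 s4=1 clk=0 s8=1 s9=1 s1=0 s7=1 s6=1
  Δ1: clk:0→1
  Δ2: s2:0→1, s4:1→0
  Δ3: s0:0→1
  (3Δ to stable)
t=1 Δ0: s0=1 s2=1 s3=1 s4=0 clk=1 s8=1 s9=1 s1=0 s7=1 s6=1
  Δ1: clk:1→0
  (1Δ to stable)
t=2 Δ0: s0=1 s2=1 s3=1 s4=0 clk=0 s8=1 s9=1 s1=0 s7=1 s6=1
  Δ1: clk:0→1
  Δ2: s4:0→1
  Δ3: s0:1→0, s3:1→0
  Δ4: s8:1→0, s9:1→0
  Δ5: s0:0→1
  (5Δ to stable)
t=3 Δ0: s0=1 s2=1 s3=0 s4=1 clk=1 s8=0 s9=0 s1=0 s7=1 s6=1
  Δ1: clk:1→0
  (1Δ to stable)
t=4 Δ0: s0=1 s2=1 s3=0 s4=1 clk=0 s8=0 s9=0 s1=0 s7=1 s6=1
  Δ1: clk:0→1
  Δ2: s2:1→0, s6:1→0
  Δ3: s3:0→1
  Δ4: s8:0→1, s9:0→1
  Δ5: s0:1→0
  (5Δ to stable)
t=5 Δ0: s0=0 s2=0 s3=1 s4=1 clk=1 s8=1 s9=1 s1=0 s7=1 s6=0
  Δ1: clk:1→0
  (1Δ to stable)
t=6 Δ0: s0=0 s2=0 s3=1 s4=1 clk=0 s8=1 s9=1 s1=0 s7=1 s6=0
  Δ1: clk:0→1
  Δ2: s2:0→1, s4:1→0, s6:0→1
  Δ3: s0:0→1
  (3Δ to stable)
t=7 Δ0: s0=1 s2=1 s3=1 s4=0 clk=1 s8=1 s9=1 s1=0 s7=1 s6=1
  Δ1: clk:1→0
  (1Δ to stable)
t=8 Δ0: s0=1 s2=1 s3=1 s4=0 clk=0 s8=1 s9=1 s1=0 s7=1 s6=1
  Δ1: clk:0→1
  Δ2: s4:0→1
  Δ3: s0:1→0, s3:1→0
  Δ4: s8:1→0, s9:1→0
  Δ5: s0:0→1
  (5Δ to stable)
t=9 Δ0: s0=1 s2=1 s3=0 s4=1 clk=1 s8=0 s9=0 s1=0 s7=1 s6=1
  Δ1: clk:1→0
  (1Δ to stable)
t=10 Δ0: s0=1 s2=1 s3=0 s4=1 clk=0 s8=0 s9=0 s1=0 s7=1 s6=1
  Δ1: clk:0→1
  Δ2: s2:1→0, s6:1→0
  Δ3: s3:0→1
  Δ4: s8:0→1, s9:0→1
  Δ5: s0:1→0
  (5Δ to stable)
t=11 Δ0: s0=0 s2=0 s3=1 s4=1 clk=1 s8=1 s9=1 s1=0 s7=1 s6=0
  Δ1: clk:1→0
  (1Δ to stable)
t=12 Δ0: s0=0 s2=0 s3=1 s4=1 clk=0 s8=1 s9=1 s1=0 s7=1 s6=0
  Δ1: clk:0→1
  Δ2: s2:0→1, s4:1→0, s6:0→1
  Δ3: s0:0→1
  (3Δ to stable)
t=13 Δ0: s0=1 s2=1 s3=1 s4=0 clk=1 s8=1 s9=1 s1=0 s7=1 s6=1
  Δ1: clk:1→0
  (1Δ to stable)
t=14 Δ0: s0=1 s2=1 s3=1 s4=0 clk=0 s8=1 s9=1 s1=0 s7=1 s6=1
  Δ1: clk:0→1
  Δ2: s4:0→1
  Δ3: s0:1→0, s3:1→0
  Δ4: s8:1→0, s9:1→0
  Δ5: s0:0→1
  (5Δ to stable)
t=15 Δ0: s0=1 s2=1 s3=0 s4=1 clk=1 s8=0 s9=0 s1=0 s7=1 s6=1
  Δ1: clk:1→0
  (1Δ to stable)
t=16 Δ0: s0=1 s2=1 s3=0 s4=1 clk=0 s8=0 s9=0 s1=0 s7=1 s6=1
  Δ1: clk:0→1
  Δ2: s2:1→0, s6:1→0
  Δ3: s3:0→1
  Δ4: s8:0→1, s9:0→1
  Δ5: s0:1→0
  (5Δ to stable)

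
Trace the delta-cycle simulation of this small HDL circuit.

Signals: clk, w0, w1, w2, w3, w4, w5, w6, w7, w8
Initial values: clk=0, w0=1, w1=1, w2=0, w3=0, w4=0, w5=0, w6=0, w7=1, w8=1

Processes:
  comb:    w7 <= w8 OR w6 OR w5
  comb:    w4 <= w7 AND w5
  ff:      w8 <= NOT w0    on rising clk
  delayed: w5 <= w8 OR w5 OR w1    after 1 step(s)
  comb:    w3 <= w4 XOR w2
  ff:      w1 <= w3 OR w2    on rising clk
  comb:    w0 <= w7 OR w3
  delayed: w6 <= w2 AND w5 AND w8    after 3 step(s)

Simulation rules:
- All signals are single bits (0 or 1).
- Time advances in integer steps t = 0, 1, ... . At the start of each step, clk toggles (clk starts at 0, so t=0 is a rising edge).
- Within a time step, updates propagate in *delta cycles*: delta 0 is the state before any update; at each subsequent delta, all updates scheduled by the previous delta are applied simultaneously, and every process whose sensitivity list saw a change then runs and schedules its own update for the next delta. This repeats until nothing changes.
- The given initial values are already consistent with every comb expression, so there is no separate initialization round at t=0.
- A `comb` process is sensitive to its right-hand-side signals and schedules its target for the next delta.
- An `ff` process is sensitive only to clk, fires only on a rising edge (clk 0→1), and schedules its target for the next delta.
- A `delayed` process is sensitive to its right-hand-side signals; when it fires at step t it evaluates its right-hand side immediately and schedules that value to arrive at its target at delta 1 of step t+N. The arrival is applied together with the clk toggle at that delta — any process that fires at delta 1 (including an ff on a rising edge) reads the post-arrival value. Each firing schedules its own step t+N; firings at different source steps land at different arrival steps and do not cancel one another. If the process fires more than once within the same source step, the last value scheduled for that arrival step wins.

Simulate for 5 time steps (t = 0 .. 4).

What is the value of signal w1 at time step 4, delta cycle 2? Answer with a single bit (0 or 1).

t0.Δ0 w8=1 w0=1 w1=1 w5=0 clk=0 w7=1 w6=0 w2=0 w3=0 w4=0
t0.Δ1 w8=1 w0=1 w1=1 w5=0 clk=1 w7=1 w6=0 w2=0 w3=0 w4=0
t0.Δ2 w8=0 w0=1 w1=0 w5=0 clk=1 w7=1 w6=0 w2=0 w3=0 w4=0
t0.Δ3 w8=0 w0=1 w1=0 w5=0 clk=1 w7=0 w6=0 w2=0 w3=0 w4=0
t0.Δ4 w8=0 w0=0 w1=0 w5=0 clk=1 w7=0 w6=0 w2=0 w3=0 w4=0
t1.Δ0 w8=0 w0=0 w1=0 w5=0 clk=1 w7=0 w6=0 w2=0 w3=0 w4=0
t1.Δ1 w8=0 w0=0 w1=0 w5=0 clk=0 w7=0 w6=0 w2=0 w3=0 w4=0
t2.Δ0 w8=0 w0=0 w1=0 w5=0 clk=0 w7=0 w6=0 w2=0 w3=0 w4=0
t2.Δ1 w8=0 w0=0 w1=0 w5=0 clk=1 w7=0 w6=0 w2=0 w3=0 w4=0
t2.Δ2 w8=1 w0=0 w1=0 w5=0 clk=1 w7=0 w6=0 w2=0 w3=0 w4=0
t2.Δ3 w8=1 w0=0 w1=0 w5=0 clk=1 w7=1 w6=0 w2=0 w3=0 w4=0
t2.Δ4 w8=1 w0=1 w1=0 w5=0 clk=1 w7=1 w6=0 w2=0 w3=0 w4=0
t3.Δ0 w8=1 w0=1 w1=0 w5=0 clk=1 w7=1 w6=0 w2=0 w3=0 w4=0
t3.Δ1 w8=1 w0=1 w1=0 w5=1 clk=0 w7=1 w6=0 w2=0 w3=0 w4=0
t3.Δ2 w8=1 w0=1 w1=0 w5=1 clk=0 w7=1 w6=0 w2=0 w3=0 w4=1
t3.Δ3 w8=1 w0=1 w1=0 w5=1 clk=0 w7=1 w6=0 w2=0 w3=1 w4=1
t4.Δ0 w8=1 w0=1 w1=0 w5=1 clk=0 w7=1 w6=0 w2=0 w3=1 w4=1
t4.Δ1 w8=1 w0=1 w1=0 w5=1 clk=1 w7=1 w6=0 w2=0 w3=1 w4=1
t4.Δ2 w8=0 w0=1 w1=1 w5=1 clk=1 w7=1 w6=0 w2=0 w3=1 w4=1

1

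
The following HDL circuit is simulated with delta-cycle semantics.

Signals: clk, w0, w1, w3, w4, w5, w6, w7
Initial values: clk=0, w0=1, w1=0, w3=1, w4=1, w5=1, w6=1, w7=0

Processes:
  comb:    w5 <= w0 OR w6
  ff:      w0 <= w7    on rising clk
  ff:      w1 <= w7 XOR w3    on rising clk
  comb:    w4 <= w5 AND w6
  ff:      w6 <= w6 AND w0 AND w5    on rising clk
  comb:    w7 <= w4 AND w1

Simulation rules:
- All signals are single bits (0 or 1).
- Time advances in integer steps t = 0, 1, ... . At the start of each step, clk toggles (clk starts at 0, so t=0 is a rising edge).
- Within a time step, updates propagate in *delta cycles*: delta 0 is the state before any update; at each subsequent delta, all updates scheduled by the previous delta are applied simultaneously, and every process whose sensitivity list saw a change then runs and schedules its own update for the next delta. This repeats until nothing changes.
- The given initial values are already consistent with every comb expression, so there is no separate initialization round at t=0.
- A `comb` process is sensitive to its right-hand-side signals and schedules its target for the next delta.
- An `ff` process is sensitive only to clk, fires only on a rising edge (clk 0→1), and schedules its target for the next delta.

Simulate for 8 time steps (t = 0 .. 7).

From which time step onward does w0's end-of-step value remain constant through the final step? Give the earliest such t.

t0.Δ0 w7=0 clk=0 w1=0 w3=1 w5=1 w6=1 w4=1 w0=1
t0.Δ1 w7=0 clk=1 w1=0 w3=1 w5=1 w6=1 w4=1 w0=1
t0.Δ2 w7=0 clk=1 w1=1 w3=1 w5=1 w6=1 w4=1 w0=0
t0.Δ3 w7=1 clk=1 w1=1 w3=1 w5=1 w6=1 w4=1 w0=0
t1.Δ0 w7=1 clk=1 w1=1 w3=1 w5=1 w6=1 w4=1 w0=0
t1.Δ1 w7=1 clk=0 w1=1 w3=1 w5=1 w6=1 w4=1 w0=0
t2.Δ0 w7=1 clk=0 w1=1 w3=1 w5=1 w6=1 w4=1 w0=0
t2.Δ1 w7=1 clk=1 w1=1 w3=1 w5=1 w6=1 w4=1 w0=0
t2.Δ2 w7=1 clk=1 w1=0 w3=1 w5=1 w6=0 w4=1 w0=1
t2.Δ3 w7=0 clk=1 w1=0 w3=1 w5=1 w6=0 w4=0 w0=1
t3.Δ0 w7=0 clk=1 w1=0 w3=1 w5=1 w6=0 w4=0 w0=1
t3.Δ1 w7=0 clk=0 w1=0 w3=1 w5=1 w6=0 w4=0 w0=1
t4.Δ0 w7=0 clk=0 w1=0 w3=1 w5=1 w6=0 w4=0 w0=1
t4.Δ1 w7=0 clk=1 w1=0 w3=1 w5=1 w6=0 w4=0 w0=1
t4.Δ2 w7=0 clk=1 w1=1 w3=1 w5=1 w6=0 w4=0 w0=0
t4.Δ3 w7=0 clk=1 w1=1 w3=1 w5=0 w6=0 w4=0 w0=0
t5.Δ0 w7=0 clk=1 w1=1 w3=1 w5=0 w6=0 w4=0 w0=0
t5.Δ1 w7=0 clk=0 w1=1 w3=1 w5=0 w6=0 w4=0 w0=0
t6.Δ0 w7=0 clk=0 w1=1 w3=1 w5=0 w6=0 w4=0 w0=0
t6.Δ1 w7=0 clk=1 w1=1 w3=1 w5=0 w6=0 w4=0 w0=0
t7.Δ0 w7=0 clk=1 w1=1 w3=1 w5=0 w6=0 w4=0 w0=0
t7.Δ1 w7=0 clk=0 w1=1 w3=1 w5=0 w6=0 w4=0 w0=0

4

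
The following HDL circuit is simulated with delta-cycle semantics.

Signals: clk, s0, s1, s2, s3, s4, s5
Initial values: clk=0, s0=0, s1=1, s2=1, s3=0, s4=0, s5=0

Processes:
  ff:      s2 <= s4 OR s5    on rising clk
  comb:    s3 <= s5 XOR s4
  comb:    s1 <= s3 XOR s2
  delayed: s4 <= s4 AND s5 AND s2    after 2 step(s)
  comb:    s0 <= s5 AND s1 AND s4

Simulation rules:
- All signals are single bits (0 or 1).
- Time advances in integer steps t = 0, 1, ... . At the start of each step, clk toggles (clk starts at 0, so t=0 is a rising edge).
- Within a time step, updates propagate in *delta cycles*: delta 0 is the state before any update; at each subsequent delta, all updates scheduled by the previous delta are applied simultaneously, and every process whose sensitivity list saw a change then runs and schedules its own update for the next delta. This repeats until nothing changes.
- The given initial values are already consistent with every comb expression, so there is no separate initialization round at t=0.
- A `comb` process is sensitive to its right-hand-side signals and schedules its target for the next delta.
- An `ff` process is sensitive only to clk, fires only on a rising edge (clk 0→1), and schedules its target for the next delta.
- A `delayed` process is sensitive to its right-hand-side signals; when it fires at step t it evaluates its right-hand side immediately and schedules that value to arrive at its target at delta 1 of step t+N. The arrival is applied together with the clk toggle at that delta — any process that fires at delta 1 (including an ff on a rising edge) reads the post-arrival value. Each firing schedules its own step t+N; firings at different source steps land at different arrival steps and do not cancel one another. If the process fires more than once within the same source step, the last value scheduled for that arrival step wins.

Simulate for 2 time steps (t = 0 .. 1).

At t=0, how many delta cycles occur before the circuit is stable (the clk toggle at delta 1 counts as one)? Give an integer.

t=0 Δ0: s2=1 s0=0 clk=0 s1=1 s4=0 s5=0 s3=0
  Δ1: clk:0→1
  Δ2: s2:1→0
  Δ3: s1:1→0
  (3Δ to stable)
t=1 Δ0: s2=0 s0=0 clk=1 s1=0 s4=0 s5=0 s3=0
  Δ1: clk:1→0
  (1Δ to stable)

3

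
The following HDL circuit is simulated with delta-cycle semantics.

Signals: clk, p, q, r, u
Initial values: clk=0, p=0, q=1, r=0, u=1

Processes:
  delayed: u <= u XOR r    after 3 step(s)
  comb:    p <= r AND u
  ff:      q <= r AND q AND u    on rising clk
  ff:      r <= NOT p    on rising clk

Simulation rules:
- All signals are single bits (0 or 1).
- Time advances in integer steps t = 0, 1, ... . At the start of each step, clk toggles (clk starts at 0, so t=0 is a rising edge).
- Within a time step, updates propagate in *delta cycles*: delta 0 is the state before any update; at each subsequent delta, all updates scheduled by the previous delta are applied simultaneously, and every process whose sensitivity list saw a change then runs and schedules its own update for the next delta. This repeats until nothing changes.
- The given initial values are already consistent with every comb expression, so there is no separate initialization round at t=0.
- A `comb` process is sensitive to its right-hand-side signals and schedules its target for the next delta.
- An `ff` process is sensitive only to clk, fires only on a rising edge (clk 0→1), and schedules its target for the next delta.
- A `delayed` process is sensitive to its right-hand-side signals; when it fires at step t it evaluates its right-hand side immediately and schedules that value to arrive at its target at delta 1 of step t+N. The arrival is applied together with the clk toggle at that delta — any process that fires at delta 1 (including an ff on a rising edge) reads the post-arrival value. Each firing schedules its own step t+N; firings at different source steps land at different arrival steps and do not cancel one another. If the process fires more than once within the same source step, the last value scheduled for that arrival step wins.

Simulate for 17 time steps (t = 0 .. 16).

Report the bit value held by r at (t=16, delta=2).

t0.Δ0 u=1 clk=0 p=0 q=1 r=0
t0.Δ1 u=1 clk=1 p=0 q=1 r=0
t0.Δ2 u=1 clk=1 p=0 q=0 r=1
t0.Δ3 u=1 clk=1 p=1 q=0 r=1
t1.Δ0 u=1 clk=1 p=1 q=0 r=1
t1.Δ1 u=1 clk=0 p=1 q=0 r=1
t2.Δ0 u=1 clk=0 p=1 q=0 r=1
t2.Δ1 u=1 clk=1 p=1 q=0 r=1
t2.Δ2 u=1 clk=1 p=1 q=0 r=0
t2.Δ3 u=1 clk=1 p=0 q=0 r=0
t3.Δ0 u=1 clk=1 p=0 q=0 r=0
t3.Δ1 u=0 clk=0 p=0 q=0 r=0
t4.Δ0 u=0 clk=0 p=0 q=0 r=0
t4.Δ1 u=0 clk=1 p=0 q=0 r=0
t4.Δ2 u=0 clk=1 p=0 q=0 r=1
t5.Δ0 u=0 clk=1 p=0 q=0 r=1
t5.Δ1 u=1 clk=0 p=0 q=0 r=1
t5.Δ2 u=1 clk=0 p=1 q=0 r=1
t6.Δ0 u=1 clk=0 p=1 q=0 r=1
t6.Δ1 u=0 clk=1 p=1 q=0 r=1
t6.Δ2 u=0 clk=1 p=0 q=0 r=0
t7.Δ0 u=0 clk=1 p=0 q=0 r=0
t7.Δ1 u=1 clk=0 p=0 q=0 r=0
t8.Δ0 u=1 clk=0 p=0 q=0 r=0
t8.Δ1 u=0 clk=1 p=0 q=0 r=0
t8.Δ2 u=0 clk=1 p=0 q=0 r=1
t9.Δ0 u=0 clk=1 p=0 q=0 r=1
t9.Δ1 u=0 clk=0 p=0 q=0 r=1
t10.Δ0 u=0 clk=0 p=0 q=0 r=1
t10.Δ1 u=1 clk=1 p=0 q=0 r=1
t10.Δ2 u=1 clk=1 p=1 q=0 r=1
t11.Δ0 u=1 clk=1 p=1 q=0 r=1
t11.Δ1 u=1 clk=0 p=1 q=0 r=1
t12.Δ0 u=1 clk=0 p=1 q=0 r=1
t12.Δ1 u=1 clk=1 p=1 q=0 r=1
t12.Δ2 u=1 clk=1 p=1 q=0 r=0
t12.Δ3 u=1 clk=1 p=0 q=0 r=0
t13.Δ0 u=1 clk=1 p=0 q=0 r=0
t13.Δ1 u=0 clk=0 p=0 q=0 r=0
t14.Δ0 u=0 clk=0 p=0 q=0 r=0
t14.Δ1 u=0 clk=1 p=0 q=0 r=0
t14.Δ2 u=0 clk=1 p=0 q=0 r=1
t15.Δ0 u=0 clk=1 p=0 q=0 r=1
t15.Δ1 u=1 clk=0 p=0 q=0 r=1
t15.Δ2 u=1 clk=0 p=1 q=0 r=1
t16.Δ0 u=1 clk=0 p=1 q=0 r=1
t16.Δ1 u=0 clk=1 p=1 q=0 r=1
t16.Δ2 u=0 clk=1 p=0 q=0 r=0

0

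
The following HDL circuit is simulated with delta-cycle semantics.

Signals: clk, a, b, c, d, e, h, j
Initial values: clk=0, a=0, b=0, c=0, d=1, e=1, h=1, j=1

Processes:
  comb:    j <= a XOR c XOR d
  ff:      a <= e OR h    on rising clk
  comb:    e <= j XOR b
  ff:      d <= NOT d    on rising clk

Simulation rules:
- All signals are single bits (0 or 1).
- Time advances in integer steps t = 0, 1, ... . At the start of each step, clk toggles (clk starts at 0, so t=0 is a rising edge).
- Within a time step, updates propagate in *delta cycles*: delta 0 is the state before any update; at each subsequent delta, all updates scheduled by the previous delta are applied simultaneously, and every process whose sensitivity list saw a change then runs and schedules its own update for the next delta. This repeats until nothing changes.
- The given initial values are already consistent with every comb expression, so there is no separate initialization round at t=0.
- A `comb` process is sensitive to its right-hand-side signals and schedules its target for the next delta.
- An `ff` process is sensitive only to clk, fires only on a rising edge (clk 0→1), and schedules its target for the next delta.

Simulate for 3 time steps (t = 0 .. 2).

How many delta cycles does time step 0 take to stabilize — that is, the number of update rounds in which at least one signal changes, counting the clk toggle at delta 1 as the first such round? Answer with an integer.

t=0 Δ0: d=1 e=1 h=1 j=1 b=0 a=0 clk=0 c=0
  Δ1: clk:0→1
  Δ2: d:1→0, a:0→1
  (2Δ to stable)
t=1 Δ0: d=0 e=1 h=1 j=1 b=0 a=1 clk=1 c=0
  Δ1: clk:1→0
  (1Δ to stable)
t=2 Δ0: d=0 e=1 h=1 j=1 b=0 a=1 clk=0 c=0
  Δ1: clk:0→1
  Δ2: d:0→1
  Δ3: j:1→0
  Δ4: e:1→0
  (4Δ to stable)

2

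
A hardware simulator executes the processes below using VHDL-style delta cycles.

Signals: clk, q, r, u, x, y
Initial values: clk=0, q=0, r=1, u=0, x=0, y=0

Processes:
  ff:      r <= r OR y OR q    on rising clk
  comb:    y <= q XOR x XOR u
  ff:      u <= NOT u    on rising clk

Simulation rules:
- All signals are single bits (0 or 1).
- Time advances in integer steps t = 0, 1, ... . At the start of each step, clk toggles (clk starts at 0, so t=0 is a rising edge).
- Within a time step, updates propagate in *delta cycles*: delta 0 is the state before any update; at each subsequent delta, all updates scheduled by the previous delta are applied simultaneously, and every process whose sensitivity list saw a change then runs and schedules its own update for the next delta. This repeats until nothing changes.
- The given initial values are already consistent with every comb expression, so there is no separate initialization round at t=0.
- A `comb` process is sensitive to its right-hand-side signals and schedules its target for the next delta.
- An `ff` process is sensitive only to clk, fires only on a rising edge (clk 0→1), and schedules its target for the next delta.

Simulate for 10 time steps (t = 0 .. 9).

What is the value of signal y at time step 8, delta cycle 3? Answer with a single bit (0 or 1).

t0.Δ0 q=0 y=0 x=0 r=1 clk=0 u=0
t0.Δ1 q=0 y=0 x=0 r=1 clk=1 u=0
t0.Δ2 q=0 y=0 x=0 r=1 clk=1 u=1
t0.Δ3 q=0 y=1 x=0 r=1 clk=1 u=1
t1.Δ0 q=0 y=1 x=0 r=1 clk=1 u=1
t1.Δ1 q=0 y=1 x=0 r=1 clk=0 u=1
t2.Δ0 q=0 y=1 x=0 r=1 clk=0 u=1
t2.Δ1 q=0 y=1 x=0 r=1 clk=1 u=1
t2.Δ2 q=0 y=1 x=0 r=1 clk=1 u=0
t2.Δ3 q=0 y=0 x=0 r=1 clk=1 u=0
t3.Δ0 q=0 y=0 x=0 r=1 clk=1 u=0
t3.Δ1 q=0 y=0 x=0 r=1 clk=0 u=0
t4.Δ0 q=0 y=0 x=0 r=1 clk=0 u=0
t4.Δ1 q=0 y=0 x=0 r=1 clk=1 u=0
t4.Δ2 q=0 y=0 x=0 r=1 clk=1 u=1
t4.Δ3 q=0 y=1 x=0 r=1 clk=1 u=1
t5.Δ0 q=0 y=1 x=0 r=1 clk=1 u=1
t5.Δ1 q=0 y=1 x=0 r=1 clk=0 u=1
t6.Δ0 q=0 y=1 x=0 r=1 clk=0 u=1
t6.Δ1 q=0 y=1 x=0 r=1 clk=1 u=1
t6.Δ2 q=0 y=1 x=0 r=1 clk=1 u=0
t6.Δ3 q=0 y=0 x=0 r=1 clk=1 u=0
t7.Δ0 q=0 y=0 x=0 r=1 clk=1 u=0
t7.Δ1 q=0 y=0 x=0 r=1 clk=0 u=0
t8.Δ0 q=0 y=0 x=0 r=1 clk=0 u=0
t8.Δ1 q=0 y=0 x=0 r=1 clk=1 u=0
t8.Δ2 q=0 y=0 x=0 r=1 clk=1 u=1
t8.Δ3 q=0 y=1 x=0 r=1 clk=1 u=1
t9.Δ0 q=0 y=1 x=0 r=1 clk=1 u=1
t9.Δ1 q=0 y=1 x=0 r=1 clk=0 u=1

1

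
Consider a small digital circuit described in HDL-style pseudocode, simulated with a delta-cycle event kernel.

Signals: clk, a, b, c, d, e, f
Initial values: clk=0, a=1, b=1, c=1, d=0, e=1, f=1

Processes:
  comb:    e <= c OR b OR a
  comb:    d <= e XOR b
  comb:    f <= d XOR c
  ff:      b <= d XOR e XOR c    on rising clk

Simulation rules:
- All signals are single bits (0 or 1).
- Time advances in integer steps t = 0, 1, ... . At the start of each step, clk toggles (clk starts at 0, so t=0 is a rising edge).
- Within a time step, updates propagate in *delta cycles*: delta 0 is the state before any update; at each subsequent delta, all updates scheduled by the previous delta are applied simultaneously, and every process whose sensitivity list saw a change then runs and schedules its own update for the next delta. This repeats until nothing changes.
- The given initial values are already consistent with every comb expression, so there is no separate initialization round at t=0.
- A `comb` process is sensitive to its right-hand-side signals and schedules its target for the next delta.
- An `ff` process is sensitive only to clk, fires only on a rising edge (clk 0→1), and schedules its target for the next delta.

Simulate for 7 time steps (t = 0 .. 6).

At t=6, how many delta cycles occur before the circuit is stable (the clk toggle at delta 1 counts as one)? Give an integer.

4

t=0 Δ0: b=1 c=1 e=1 a=1 clk=0 d=0 f=1
  Δ1: clk:0→1
  Δ2: b:1→0
  Δ3: d:0→1
  Δ4: f:1→0
  (4Δ to stable)
t=1 Δ0: b=0 c=1 e=1 a=1 clk=1 d=1 f=0
  Δ1: clk:1→0
  (1Δ to stable)
t=2 Δ0: b=0 c=1 e=1 a=1 clk=0 d=1 f=0
  Δ1: clk:0→1
  Δ2: b:0→1
  Δ3: d:1→0
  Δ4: f:0→1
  (4Δ to stable)
t=3 Δ0: b=1 c=1 e=1 a=1 clk=1 d=0 f=1
  Δ1: clk:1→0
  (1Δ to stable)
t=4 Δ0: b=1 c=1 e=1 a=1 clk=0 d=0 f=1
  Δ1: clk:0→1
  Δ2: b:1→0
  Δ3: d:0→1
  Δ4: f:1→0
  (4Δ to stable)
t=5 Δ0: b=0 c=1 e=1 a=1 clk=1 d=1 f=0
  Δ1: clk:1→0
  (1Δ to stable)
t=6 Δ0: b=0 c=1 e=1 a=1 clk=0 d=1 f=0
  Δ1: clk:0→1
  Δ2: b:0→1
  Δ3: d:1→0
  Δ4: f:0→1
  (4Δ to stable)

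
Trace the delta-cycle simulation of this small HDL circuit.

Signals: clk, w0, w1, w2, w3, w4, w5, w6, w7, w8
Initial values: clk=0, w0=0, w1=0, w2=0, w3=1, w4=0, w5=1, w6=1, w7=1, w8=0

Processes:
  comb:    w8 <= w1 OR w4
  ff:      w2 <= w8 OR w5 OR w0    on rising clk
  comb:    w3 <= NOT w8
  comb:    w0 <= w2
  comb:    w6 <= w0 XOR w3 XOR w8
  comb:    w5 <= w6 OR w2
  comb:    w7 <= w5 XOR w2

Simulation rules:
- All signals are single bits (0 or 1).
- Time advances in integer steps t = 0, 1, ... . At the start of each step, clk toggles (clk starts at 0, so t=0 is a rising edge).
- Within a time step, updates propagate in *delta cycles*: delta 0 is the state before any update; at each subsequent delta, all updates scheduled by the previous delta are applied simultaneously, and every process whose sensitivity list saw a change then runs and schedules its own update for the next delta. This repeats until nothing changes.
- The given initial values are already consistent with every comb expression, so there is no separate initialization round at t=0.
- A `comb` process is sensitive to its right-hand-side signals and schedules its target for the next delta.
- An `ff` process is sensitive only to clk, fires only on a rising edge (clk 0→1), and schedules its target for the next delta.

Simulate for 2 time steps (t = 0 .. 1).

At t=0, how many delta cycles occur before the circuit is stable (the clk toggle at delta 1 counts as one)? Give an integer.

t=0 Δ0: w8=0 w0=0 w5=1 w6=1 clk=0 w2=0 w3=1 w1=0 w7=1 w4=0
  Δ1: clk:0→1
  Δ2: w2:0→1
  Δ3: w0:0→1, w7:1→0
  Δ4: w6:1→0
  (4Δ to stable)
t=1 Δ0: w8=0 w0=1 w5=1 w6=0 clk=1 w2=1 w3=1 w1=0 w7=0 w4=0
  Δ1: clk:1→0
  (1Δ to stable)

4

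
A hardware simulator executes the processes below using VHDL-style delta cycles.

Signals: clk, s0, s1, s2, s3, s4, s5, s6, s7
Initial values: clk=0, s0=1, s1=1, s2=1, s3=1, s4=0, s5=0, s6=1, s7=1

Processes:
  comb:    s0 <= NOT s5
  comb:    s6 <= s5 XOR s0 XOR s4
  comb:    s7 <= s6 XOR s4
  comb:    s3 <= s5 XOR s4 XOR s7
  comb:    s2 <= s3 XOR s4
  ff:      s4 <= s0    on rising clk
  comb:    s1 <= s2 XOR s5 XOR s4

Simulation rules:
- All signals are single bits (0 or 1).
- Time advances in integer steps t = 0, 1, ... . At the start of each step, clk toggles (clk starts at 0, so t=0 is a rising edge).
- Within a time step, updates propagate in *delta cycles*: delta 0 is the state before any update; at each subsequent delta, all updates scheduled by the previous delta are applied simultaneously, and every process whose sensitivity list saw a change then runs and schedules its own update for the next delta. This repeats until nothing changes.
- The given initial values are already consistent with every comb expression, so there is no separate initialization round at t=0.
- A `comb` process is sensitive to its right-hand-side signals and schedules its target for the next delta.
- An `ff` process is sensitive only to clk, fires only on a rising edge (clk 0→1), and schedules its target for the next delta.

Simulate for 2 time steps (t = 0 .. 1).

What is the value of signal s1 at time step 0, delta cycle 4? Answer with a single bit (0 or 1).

[bits: s5,s6,s2,s0,clk,s3,s1,s7,s4]
t=0: Δ0=011101110 Δ1=011111110 Δ2=011111111 Δ3=000110001 Δ4=001111111 Δ5=000110011 Δ6=001110111 Δ7=001110011 | 7Δ
t=1: Δ0=001110011 Δ1=001100011 | 1Δ

1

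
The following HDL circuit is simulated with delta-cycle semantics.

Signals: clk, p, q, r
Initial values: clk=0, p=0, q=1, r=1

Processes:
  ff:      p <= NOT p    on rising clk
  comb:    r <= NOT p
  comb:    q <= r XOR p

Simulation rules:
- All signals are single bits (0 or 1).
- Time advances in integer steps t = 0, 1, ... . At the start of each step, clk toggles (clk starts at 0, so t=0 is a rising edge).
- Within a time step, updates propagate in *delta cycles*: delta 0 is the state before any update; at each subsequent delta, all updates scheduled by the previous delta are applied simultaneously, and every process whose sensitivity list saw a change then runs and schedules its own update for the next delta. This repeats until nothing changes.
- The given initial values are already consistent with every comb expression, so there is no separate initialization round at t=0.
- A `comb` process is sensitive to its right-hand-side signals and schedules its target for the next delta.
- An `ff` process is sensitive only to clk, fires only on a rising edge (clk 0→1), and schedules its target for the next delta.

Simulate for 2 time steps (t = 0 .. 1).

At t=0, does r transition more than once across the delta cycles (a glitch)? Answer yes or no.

t0.Δ0 p=0 clk=0 q=1 r=1
t0.Δ1 p=0 clk=1 q=1 r=1
t0.Δ2 p=1 clk=1 q=1 r=1
t0.Δ3 p=1 clk=1 q=0 r=0
t0.Δ4 p=1 clk=1 q=1 r=0
t1.Δ0 p=1 clk=1 q=1 r=0
t1.Δ1 p=1 clk=0 q=1 r=0

no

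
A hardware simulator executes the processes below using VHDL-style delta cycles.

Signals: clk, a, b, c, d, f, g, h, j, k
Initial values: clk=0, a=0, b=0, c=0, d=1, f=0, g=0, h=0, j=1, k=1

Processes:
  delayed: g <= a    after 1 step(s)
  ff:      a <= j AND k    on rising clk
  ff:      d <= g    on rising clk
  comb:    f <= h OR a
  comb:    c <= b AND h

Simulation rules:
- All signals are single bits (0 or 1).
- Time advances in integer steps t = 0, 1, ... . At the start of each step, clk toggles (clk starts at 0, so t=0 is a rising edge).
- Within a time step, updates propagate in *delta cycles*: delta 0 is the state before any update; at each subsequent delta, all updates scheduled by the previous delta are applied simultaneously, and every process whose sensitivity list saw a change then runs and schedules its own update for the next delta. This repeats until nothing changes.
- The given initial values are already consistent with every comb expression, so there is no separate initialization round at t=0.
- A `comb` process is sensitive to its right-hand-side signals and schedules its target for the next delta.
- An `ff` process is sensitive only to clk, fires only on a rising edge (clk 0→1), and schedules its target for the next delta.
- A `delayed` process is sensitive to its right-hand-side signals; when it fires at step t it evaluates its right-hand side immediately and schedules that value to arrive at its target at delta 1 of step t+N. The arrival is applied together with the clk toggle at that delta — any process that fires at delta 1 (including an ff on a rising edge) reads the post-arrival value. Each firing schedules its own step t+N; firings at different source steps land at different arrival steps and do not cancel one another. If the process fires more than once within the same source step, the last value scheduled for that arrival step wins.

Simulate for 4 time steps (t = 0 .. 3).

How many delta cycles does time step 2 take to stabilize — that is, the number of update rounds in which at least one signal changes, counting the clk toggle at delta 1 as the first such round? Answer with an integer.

2

[bits: h,j,a,d,c,k,g,f,clk,b]
t=0: Δ0=0101010000 Δ1=0101010010 Δ2=0110010010 Δ3=0110010110 | 3Δ
t=1: Δ0=0110010110 Δ1=0110011100 | 1Δ
t=2: Δ0=0110011100 Δ1=0110011110 Δ2=0111011110 | 2Δ
t=3: Δ0=0111011110 Δ1=0111011100 | 1Δ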